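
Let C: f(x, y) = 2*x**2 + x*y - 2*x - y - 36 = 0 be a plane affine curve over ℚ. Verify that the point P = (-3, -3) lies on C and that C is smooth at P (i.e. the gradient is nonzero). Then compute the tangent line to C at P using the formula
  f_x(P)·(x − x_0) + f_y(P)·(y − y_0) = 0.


Tangent line at P: -17*x - 4*y - 63 = 0.

Step 1: f(-3, -3) = 0, so P lies on C.
Step 2: partial derivatives
  f_x(x, y) = 4*x + y - 2, f_y(x, y) = x - 1.
  f_x(P) = -17, f_y(P) = -4 (gradient nonzero, so P is smooth).
Step 3: tangent line at P: -17·(x − -3) + -4·(y − -3) = 0.
Expanding: -17*x - 4*y - 63 = 0.


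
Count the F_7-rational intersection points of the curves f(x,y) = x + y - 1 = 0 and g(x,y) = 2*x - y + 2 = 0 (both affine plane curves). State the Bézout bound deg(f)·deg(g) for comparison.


Common zeros: {(2, 6)}; count = 1; Bézout bound = 1.

deg(f) = 1, deg(g) = 1, so Bézout bound = 1.
Scan x ∈ F_7. For each x, list the y ∈ F_7 with f(x, y) ≡ 0 and those with g(x, y) ≡ 0 (mod 7); the common zeros in that column are the intersection.
  x = 0: f ≡ 0 at y ∈ {1}; g ≡ 0 at y ∈ {2}; common: ∅.
  x = 1: f ≡ 0 at y ∈ {0}; g ≡ 0 at y ∈ {4}; common: ∅.
  x = 2: f ≡ 0 at y ∈ {6}; g ≡ 0 at y ∈ {6}; common: {6}.
  x = 3: f ≡ 0 at y ∈ {5}; g ≡ 0 at y ∈ {1}; common: ∅.
  x = 4: f ≡ 0 at y ∈ {4}; g ≡ 0 at y ∈ {3}; common: ∅.
  x = 5: f ≡ 0 at y ∈ {3}; g ≡ 0 at y ∈ {5}; common: ∅.
  x = 6: f ≡ 0 at y ∈ {2}; g ≡ 0 at y ∈ {0}; common: ∅.
Collecting: common zeros = {(2, 6)}, so the count is 1.
Comparison with the Bézout bound: 1 ≤ 1 = deg(f)·deg(g), as expected for curves with no common component (the bound is attained).


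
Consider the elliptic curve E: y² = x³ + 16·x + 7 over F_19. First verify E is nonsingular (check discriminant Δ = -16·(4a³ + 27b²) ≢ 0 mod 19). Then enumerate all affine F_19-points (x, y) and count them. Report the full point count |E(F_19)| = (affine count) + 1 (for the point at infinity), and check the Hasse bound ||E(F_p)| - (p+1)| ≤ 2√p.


Affine points = {(0, 8), (0, 11), (1, 9), (1, 10), (2, 3), (2, 16), (3, 5), (3, 14), (7, 5), (7, 14), (8, 1), (8, 18), (9, 5), (9, 14), (14, 7), (14, 12), (17, 9), (17, 10), (18, 3), (18, 16)}; affine count = 20; |E(F_19)| = 21.

Discriminant check: Δ ∝ 4a³ + 27b² = 4·16³ + 27·7² = 4·4096 + 27·49 ≡ 18 (mod 19). Nonzero ⇒ E is nonsingular.
For each x ∈ F_19, compute rhs = x³ + 16·x + 7 mod 19, then count y ∈ F_19 with y² ≡ rhs.
  x = 0: rhs = 7, matching y values: 8, 11 (2 points).
  x = 1: rhs = 5, matching y values: 9, 10 (2 points).
  x = 2: rhs = 9, matching y values: 3, 16 (2 points).
  x = 3: rhs = 6, matching y values: 5, 14 (2 points).
  x = 4: rhs = 2, matching y values: none (0 points).
  x = 5: rhs = 3, matching y values: none (0 points).
  x = 6: rhs = 15, matching y values: none (0 points).
  x = 7: rhs = 6, matching y values: 5, 14 (2 points).
  x = 8: rhs = 1, matching y values: 1, 18 (2 points).
  x = 9: rhs = 6, matching y values: 5, 14 (2 points).
  x = 10: rhs = 8, matching y values: none (0 points).
  x = 11: rhs = 13, matching y values: none (0 points).
  x = 12: rhs = 8, matching y values: none (0 points).
  x = 13: rhs = 18, matching y values: none (0 points).
  x = 14: rhs = 11, matching y values: 7, 12 (2 points).
  x = 15: rhs = 12, matching y values: none (0 points).
  x = 16: rhs = 8, matching y values: none (0 points).
  x = 17: rhs = 5, matching y values: 9, 10 (2 points).
  x = 18: rhs = 9, matching y values: 3, 16 (2 points).
Total affine count: 20.
Full point count |E(F_19)| = 20 + 1 = 21.
Hasse bound: |21 − (19+1)| = |1| = 1 ≤ 2√19 ≈ 8.7178 ✓.


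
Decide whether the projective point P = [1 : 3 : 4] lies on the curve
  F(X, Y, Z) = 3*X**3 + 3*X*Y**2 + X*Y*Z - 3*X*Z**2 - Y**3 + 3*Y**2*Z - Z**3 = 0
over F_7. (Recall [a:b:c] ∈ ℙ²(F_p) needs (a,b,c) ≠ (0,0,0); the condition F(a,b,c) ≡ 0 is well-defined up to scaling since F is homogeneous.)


F(1,3,4) ≡ 4 (mod 7); P is NOT on the curve.

Evaluate F(1, 3, 4) term-by-term (mod 7).
  3*X**3 ↦ 3·1·1·1 = 3
  3*X*Y**2 ↦ 3·1·9·1 = 27
  X*Y*Z ↦ 1·1·3·4 = 12
  -3*X*Z**2 ↦ -3·1·1·16 = -48
  -Y**3 ↦ -1·1·27·1 = -27
  3*Y**2*Z ↦ 3·1·9·4 = 108
  -Z**3 ↦ -1·1·1·64 = -64
Sum: F(1, 3, 4) = (3) + (27) + (12) + (-48) + (-27) + (108) + (-64) = 11.
Reducing mod 7: 11 ≡ 4 (mod 7).
Since F(a, b, c) ≡ 4 ≠ 0 (mod 7), P does NOT lie on the curve.


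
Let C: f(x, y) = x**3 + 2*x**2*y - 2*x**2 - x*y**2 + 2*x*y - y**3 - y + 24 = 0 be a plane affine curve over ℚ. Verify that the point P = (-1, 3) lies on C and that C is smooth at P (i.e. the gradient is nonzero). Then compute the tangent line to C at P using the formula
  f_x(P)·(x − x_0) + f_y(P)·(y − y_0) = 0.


Tangent line at P: -8*x - 22*y + 58 = 0.

Step 1: f(-1, 3) = 0, so P lies on C.
Step 2: partial derivatives
  f_x(x, y) = 3*x**2 + 4*x*y - 4*x - y**2 + 2*y, f_y(x, y) = 2*x**2 - 2*x*y + 2*x - 3*y**2 - 1.
  f_x(P) = -8, f_y(P) = -22 (gradient nonzero, so P is smooth).
Step 3: tangent line at P: -8·(x − -1) + -22·(y − 3) = 0.
Expanding: -8*x - 22*y + 58 = 0.


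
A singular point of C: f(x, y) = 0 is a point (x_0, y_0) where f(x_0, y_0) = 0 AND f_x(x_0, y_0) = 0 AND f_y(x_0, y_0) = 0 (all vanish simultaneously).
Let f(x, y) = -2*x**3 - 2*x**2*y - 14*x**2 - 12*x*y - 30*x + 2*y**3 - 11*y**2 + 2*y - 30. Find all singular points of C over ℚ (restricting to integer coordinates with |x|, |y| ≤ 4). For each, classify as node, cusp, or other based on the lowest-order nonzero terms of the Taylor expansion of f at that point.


Singular points: {(-3, 2)}; classification: cusp.

Compute partial derivatives:
  f_x = -6*x**2 - 4*x*y - 28*x - 12*y - 30.
  f_y = -2*x**2 - 12*x + 6*y**2 - 22*y + 2.
Scan x_0 ∈ {−4, ..., 4}. For each x_0, f_y(x_0, y) is a polynomial in y; find its integer roots y ∈ {−4, ..., 4}, then test f_x and f at those candidates.
  x = -4: f_y(-4, y) = 6*y**2 - 22*y + 18; no integer root y with |y| ≤ 4.
  x = -3: f_y(-3, y) = 6*y**2 - 22*y + 20; vanishes at y ∈ {2}. (-3, 2): f_x = 0, f = 0 — SINGULAR.
  x = -2: f_y(-2, y) = 6*y**2 - 22*y + 18; no integer root y with |y| ≤ 4.
  x = -1: f_y(-1, y) = 6*y**2 - 22*y + 12; vanishes at y ∈ {3}. (-1, 3): f_x = -32 ≠ 0.
  x = 0: f_y(0, y) = 6*y**2 - 22*y + 2; no integer root y with |y| ≤ 4.
  x = 1: f_y(1, y) = 6*y**2 - 22*y - 12; no integer root y with |y| ≤ 4.
  x = 2: f_y(2, y) = 6*y**2 - 22*y - 30; no integer root y with |y| ≤ 4.
  x = 3: f_y(3, y) = 6*y**2 - 22*y - 52; no integer root y with |y| ≤ 4.
  x = 4: f_y(4, y) = 6*y**2 - 22*y - 78; no integer root y with |y| ≤ 4.
Only singular point on the grid: (-3, 2).
Classify: substitute x = -3 + u, y = 2 + v and expand: f = -2*u**3 - 2*u**2*v + 2*v**3 + v**2.
No constant or linear terms (consistent with a singular point). Quadratic part: v**2. Cubic part: -2*u**3 - 2*u**2*v + 2*v**3.
The quadratic part v**2 is a perfect square, so there is a single (double) tangent line v = 0, i.e. y = 2. Restricting the cubic part to that line (v = 0) leaves -2*u**3 ≠ 0, so f is not divisible by v and the branch is v² ≈ 2*u**3 to lowest order — this is a cusp.
Classification: cusp.


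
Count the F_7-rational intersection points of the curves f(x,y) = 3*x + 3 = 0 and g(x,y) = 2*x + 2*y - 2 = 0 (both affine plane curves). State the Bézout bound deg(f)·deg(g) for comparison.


Common zeros: {(6, 2)}; count = 1; Bézout bound = 1.

deg(f) = 1, deg(g) = 1, so Bézout bound = 1.
Scan x ∈ F_7. For each x, list the y ∈ F_7 with f(x, y) ≡ 0 and those with g(x, y) ≡ 0 (mod 7); the common zeros in that column are the intersection.
  x = 0: f ≡ 0 at y ∈ ∅; g ≡ 0 at y ∈ {1}; common: ∅.
  x = 1: f ≡ 0 at y ∈ ∅; g ≡ 0 at y ∈ {0}; common: ∅.
  x = 2: f ≡ 0 at y ∈ ∅; g ≡ 0 at y ∈ {6}; common: ∅.
  x = 3: f ≡ 0 at y ∈ ∅; g ≡ 0 at y ∈ {5}; common: ∅.
  x = 4: f ≡ 0 at y ∈ ∅; g ≡ 0 at y ∈ {4}; common: ∅.
  x = 5: f ≡ 0 at y ∈ ∅; g ≡ 0 at y ∈ {3}; common: ∅.
  x = 6: f ≡ 0 at y ∈ {0, 1, 2, 3, 4, 5, 6}; g ≡ 0 at y ∈ {2}; common: {2}.
Collecting: common zeros = {(6, 2)}, so the count is 1.
Comparison with the Bézout bound: 1 ≤ 1 = deg(f)·deg(g), as expected for curves with no common component (the bound is attained).


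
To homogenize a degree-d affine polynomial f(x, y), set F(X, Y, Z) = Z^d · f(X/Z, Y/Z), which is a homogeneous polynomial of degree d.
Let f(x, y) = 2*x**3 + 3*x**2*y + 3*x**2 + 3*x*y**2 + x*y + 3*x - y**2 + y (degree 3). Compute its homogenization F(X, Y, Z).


F(X, Y, Z) = 2*X**3 + 3*X**2*Y + 3*X**2*Z + 3*X*Y**2 + X*Y*Z + 3*X*Z**2 - Y**2*Z + Y*Z**2

deg(f) = 3.
Substitute x = X/Z, y = Y/Z into f, then multiply by Z^3.
  monomial 2·x^3·y^0 ↦ 2·X^3·Y^0·Z^0.
  monomial 3·x^2·y^1 ↦ 3·X^2·Y^1·Z^0.
  monomial 3·x^2·y^0 ↦ 3·X^2·Y^0·Z^1.
  monomial 3·x^1·y^2 ↦ 3·X^1·Y^2·Z^0.
  monomial 1·x^1·y^1 ↦ 1·X^1·Y^1·Z^1.
  monomial 3·x^1·y^0 ↦ 3·X^1·Y^0·Z^2.
  monomial -1·x^0·y^2 ↦ -1·X^0·Y^2·Z^1.
  monomial 1·x^0·y^1 ↦ 1·X^0·Y^1·Z^2.
Collecting: F(X, Y, Z) = 2*X**3 + 3*X**2*Y + 3*X**2*Z + 3*X*Y**2 + X*Y*Z + 3*X*Z**2 - Y**2*Z + Y*Z**2.


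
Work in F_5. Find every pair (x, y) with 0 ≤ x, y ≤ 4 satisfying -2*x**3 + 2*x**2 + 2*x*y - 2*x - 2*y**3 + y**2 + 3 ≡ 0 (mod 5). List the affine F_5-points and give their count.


Affine F_5-points: {(2, 4)}; count = 1.

For each of the 25 pairs (x, y) ∈ F_5², evaluate f(x, y) mod 5. Record the zeros.
  x = 0: [0↦3, 1↦2, 2↦1, 3↦3, 4↦1]  zeros at y ∈ ∅
  x = 1: [0↦1, 1↦2, 2↦3, 3↦2, 4↦2]  zeros at y ∈ ∅
  x = 2: [0↦1, 1↦4, 2↦2, 3↦3, 4↦0]  zeros at y ∈ {4}
  x = 3: [0↦1, 1↦1, 2↦1, 3↦4, 4↦3]  zeros at y ∈ ∅
  x = 4: [0↦4, 1↦1, 2↦3, 3↦3, 4↦4]  zeros at y ∈ ∅
Collecting zeros: affine points = {(2, 4)}.
Total count |C(F_5)_aff| = 1.


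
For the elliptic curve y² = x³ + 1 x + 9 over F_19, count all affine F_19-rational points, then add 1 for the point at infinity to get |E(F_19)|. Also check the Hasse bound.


Affine points = {(0, 3), (0, 16), (1, 7), (1, 12), (2, 0), (3, 1), (3, 18), (4, 1), (4, 18), (5, 5), (5, 14), (7, 6), (7, 13), (8, 4), (8, 15), (9, 5), (9, 14), (12, 1), (12, 18), (15, 6), (15, 13), (16, 6), (16, 13), (18, 8), (18, 11)}; affine count = 25; |E(F_19)| = 26.

Discriminant check: Δ ∝ 4a³ + 27b² = 4·1³ + 27·9² = 4·1 + 27·81 ≡ 6 (mod 19). Nonzero ⇒ E is nonsingular.
For each x ∈ F_19, compute rhs = x³ + 1·x + 9 mod 19, then count y ∈ F_19 with y² ≡ rhs.
  x = 0: rhs = 9, matching y values: 3, 16 (2 points).
  x = 1: rhs = 11, matching y values: 7, 12 (2 points).
  x = 2: rhs = 0, matching y values: 0 (1 points).
  x = 3: rhs = 1, matching y values: 1, 18 (2 points).
  x = 4: rhs = 1, matching y values: 1, 18 (2 points).
  x = 5: rhs = 6, matching y values: 5, 14 (2 points).
  x = 6: rhs = 3, matching y values: none (0 points).
  x = 7: rhs = 17, matching y values: 6, 13 (2 points).
  x = 8: rhs = 16, matching y values: 4, 15 (2 points).
  x = 9: rhs = 6, matching y values: 5, 14 (2 points).
  x = 10: rhs = 12, matching y values: none (0 points).
  x = 11: rhs = 2, matching y values: none (0 points).
  x = 12: rhs = 1, matching y values: 1, 18 (2 points).
  x = 13: rhs = 15, matching y values: none (0 points).
  x = 14: rhs = 12, matching y values: none (0 points).
  x = 15: rhs = 17, matching y values: 6, 13 (2 points).
  x = 16: rhs = 17, matching y values: 6, 13 (2 points).
  x = 17: rhs = 18, matching y values: none (0 points).
  x = 18: rhs = 7, matching y values: 8, 11 (2 points).
Total affine count: 25.
Full point count |E(F_19)| = 25 + 1 = 26.
Hasse bound: |26 − (19+1)| = |6| = 6 ≤ 2√19 ≈ 8.7178 ✓.


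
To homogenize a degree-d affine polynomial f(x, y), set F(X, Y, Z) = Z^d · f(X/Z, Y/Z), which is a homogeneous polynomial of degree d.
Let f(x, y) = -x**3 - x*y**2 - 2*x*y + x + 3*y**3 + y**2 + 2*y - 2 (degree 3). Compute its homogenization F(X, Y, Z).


F(X, Y, Z) = -X**3 - X*Y**2 - 2*X*Y*Z + X*Z**2 + 3*Y**3 + Y**2*Z + 2*Y*Z**2 - 2*Z**3

deg(f) = 3.
Substitute x = X/Z, y = Y/Z into f, then multiply by Z^3.
  monomial -1·x^3·y^0 ↦ -1·X^3·Y^0·Z^0.
  monomial -1·x^1·y^2 ↦ -1·X^1·Y^2·Z^0.
  monomial -2·x^1·y^1 ↦ -2·X^1·Y^1·Z^1.
  monomial 1·x^1·y^0 ↦ 1·X^1·Y^0·Z^2.
  monomial 3·x^0·y^3 ↦ 3·X^0·Y^3·Z^0.
  monomial 1·x^0·y^2 ↦ 1·X^0·Y^2·Z^1.
  monomial 2·x^0·y^1 ↦ 2·X^0·Y^1·Z^2.
  monomial -2·x^0·y^0 ↦ -2·X^0·Y^0·Z^3.
Collecting: F(X, Y, Z) = -X**3 - X*Y**2 - 2*X*Y*Z + X*Z**2 + 3*Y**3 + Y**2*Z + 2*Y*Z**2 - 2*Z**3.


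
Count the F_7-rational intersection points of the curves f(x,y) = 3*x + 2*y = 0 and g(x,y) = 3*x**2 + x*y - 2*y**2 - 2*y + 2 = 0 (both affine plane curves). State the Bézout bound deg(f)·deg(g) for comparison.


Common zeros: ∅; count = 0; Bézout bound = 2.

deg(f) = 1, deg(g) = 2, so Bézout bound = 2.
Scan x ∈ F_7. For each x, list the y ∈ F_7 with f(x, y) ≡ 0 and those with g(x, y) ≡ 0 (mod 7); the common zeros in that column are the intersection.
  x = 0: f ≡ 0 at y ∈ {0}; g ≡ 0 at y ∈ ∅; common: ∅.
  x = 1: f ≡ 0 at y ∈ {2}; g ≡ 0 at y ∈ ∅; common: ∅.
  x = 2: f ≡ 0 at y ∈ {4}; g ≡ 0 at y ∈ {0}; common: ∅.
  x = 3: f ≡ 0 at y ∈ {6}; g ≡ 0 at y ∈ {1, 3}; common: ∅.
  x = 4: f ≡ 0 at y ∈ {1}; g ≡ 0 at y ∈ ∅; common: ∅.
  x = 5: f ≡ 0 at y ∈ {3}; g ≡ 0 at y ∈ {0, 5}; common: ∅.
  x = 6: f ≡ 0 at y ∈ {5}; g ≡ 0 at y ∈ {1}; common: ∅.
Collecting: common zeros = ∅, so the count is 0.
Comparison with the Bézout bound: 0 ≤ 2 = deg(f)·deg(g), as expected for curves with no common component (the affine F_7-count falls short of the bound because intersections may lie at infinity, over extension fields, or carry multiplicity).


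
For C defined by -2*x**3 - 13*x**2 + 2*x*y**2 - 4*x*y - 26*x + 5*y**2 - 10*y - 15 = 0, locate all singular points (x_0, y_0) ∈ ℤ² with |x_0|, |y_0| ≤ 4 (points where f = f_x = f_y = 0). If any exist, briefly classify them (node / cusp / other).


Singular points: {(-2, 1)}; classification: node.

Compute partial derivatives:
  f_x = -6*x**2 - 26*x + 2*y**2 - 4*y - 26.
  f_y = 4*x*y - 4*x + 10*y - 10.
Scan x_0 ∈ {−4, ..., 4}. For each x_0, f_y(x_0, y) is a polynomial in y; find its integer roots y ∈ {−4, ..., 4}, then test f_x and f at those candidates.
  x = -4: f_y(-4, y) = 6 - 6*y; vanishes at y ∈ {1}. (-4, 1): f_x = -20 ≠ 0.
  x = -3: f_y(-3, y) = 2 - 2*y; vanishes at y ∈ {1}. (-3, 1): f_x = -4 ≠ 0.
  x = -2: f_y(-2, y) = 2*y - 2; vanishes at y ∈ {1}. (-2, 1): f_x = 0, f = 0 — SINGULAR.
  x = -1: f_y(-1, y) = 6*y - 6; vanishes at y ∈ {1}. (-1, 1): f_x = -8 ≠ 0.
  x = 0: f_y(0, y) = 10*y - 10; vanishes at y ∈ {1}. (0, 1): f_x = -28 ≠ 0.
  x = 1: f_y(1, y) = 14*y - 14; vanishes at y ∈ {1}. (1, 1): f_x = -60 ≠ 0.
  x = 2: f_y(2, y) = 18*y - 18; vanishes at y ∈ {1}. (2, 1): f_x = -104 ≠ 0.
  x = 3: f_y(3, y) = 22*y - 22; vanishes at y ∈ {1}. (3, 1): f_x = -160 ≠ 0.
  x = 4: f_y(4, y) = 26*y - 26; vanishes at y ∈ {1}. (4, 1): f_x = -228 ≠ 0.
Only singular point on the grid: (-2, 1).
Classify: substitute x = -2 + u, y = 1 + v and expand: f = -2*u**3 - u**2 + 2*u*v**2 + v**2.
No constant or linear terms (consistent with a singular point). Quadratic part: -u**2 + v**2. Cubic part: -2*u**3 + 2*u*v**2.
The quadratic part v**2 - u**2 = (v − u)(v + u) splits into two distinct linear factors, so there are two distinct tangent lines y − 1 = ±(x − -2) — this is a node (ordinary double point).
Classification: node.


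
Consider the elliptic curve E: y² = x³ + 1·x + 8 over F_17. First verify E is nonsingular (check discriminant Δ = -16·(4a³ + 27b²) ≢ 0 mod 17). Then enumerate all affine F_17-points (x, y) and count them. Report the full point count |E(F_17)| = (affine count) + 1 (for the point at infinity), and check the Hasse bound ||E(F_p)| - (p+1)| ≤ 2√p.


Affine points = {(0, 5), (0, 12), (2, 1), (2, 16), (3, 2), (3, 15), (4, 5), (4, 12), (5, 6), (5, 11), (6, 3), (6, 14), (7, 1), (7, 16), (8, 1), (8, 16), (9, 7), (9, 10), (10, 7), (10, 10), (13, 5), (13, 12), (15, 7), (15, 10)}; affine count = 24; |E(F_17)| = 25.

Discriminant check: Δ ∝ 4a³ + 27b² = 4·1³ + 27·8² = 4·1 + 27·64 ≡ 15 (mod 17). Nonzero ⇒ E is nonsingular.
For each x ∈ F_17, compute rhs = x³ + 1·x + 8 mod 17, then count y ∈ F_17 with y² ≡ rhs.
  x = 0: rhs = 8, matching y values: 5, 12 (2 points).
  x = 1: rhs = 10, matching y values: none (0 points).
  x = 2: rhs = 1, matching y values: 1, 16 (2 points).
  x = 3: rhs = 4, matching y values: 2, 15 (2 points).
  x = 4: rhs = 8, matching y values: 5, 12 (2 points).
  x = 5: rhs = 2, matching y values: 6, 11 (2 points).
  x = 6: rhs = 9, matching y values: 3, 14 (2 points).
  x = 7: rhs = 1, matching y values: 1, 16 (2 points).
  x = 8: rhs = 1, matching y values: 1, 16 (2 points).
  x = 9: rhs = 15, matching y values: 7, 10 (2 points).
  x = 10: rhs = 15, matching y values: 7, 10 (2 points).
  x = 11: rhs = 7, matching y values: none (0 points).
  x = 12: rhs = 14, matching y values: none (0 points).
  x = 13: rhs = 8, matching y values: 5, 12 (2 points).
  x = 14: rhs = 12, matching y values: none (0 points).
  x = 15: rhs = 15, matching y values: 7, 10 (2 points).
  x = 16: rhs = 6, matching y values: none (0 points).
Total affine count: 24.
Full point count |E(F_17)| = 24 + 1 = 25.
Hasse bound: |25 − (17+1)| = |7| = 7 ≤ 2√17 ≈ 8.2462 ✓.


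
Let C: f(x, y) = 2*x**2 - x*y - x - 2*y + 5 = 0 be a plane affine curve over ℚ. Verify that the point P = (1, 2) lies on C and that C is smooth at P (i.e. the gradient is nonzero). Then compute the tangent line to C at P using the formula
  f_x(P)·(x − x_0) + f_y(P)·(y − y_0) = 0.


Tangent line at P: x - 3*y + 5 = 0.

Step 1: f(1, 2) = 0, so P lies on C.
Step 2: partial derivatives
  f_x(x, y) = 4*x - y - 1, f_y(x, y) = -x - 2.
  f_x(P) = 1, f_y(P) = -3 (gradient nonzero, so P is smooth).
Step 3: tangent line at P: 1·(x − 1) + -3·(y − 2) = 0.
Expanding: x - 3*y + 5 = 0.


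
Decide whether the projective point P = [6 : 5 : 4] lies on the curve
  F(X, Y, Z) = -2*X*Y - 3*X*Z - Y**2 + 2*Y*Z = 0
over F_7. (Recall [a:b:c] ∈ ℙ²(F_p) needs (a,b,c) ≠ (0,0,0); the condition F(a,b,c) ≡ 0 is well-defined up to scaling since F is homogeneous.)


F(6,5,4) ≡ 2 (mod 7); P is NOT on the curve.

Evaluate F(6, 5, 4) term-by-term (mod 7).
  -2*X*Y ↦ -2·6·5·1 = -60
  -3*X*Z ↦ -3·6·1·4 = -72
  -Y**2 ↦ -1·1·25·1 = -25
  2*Y*Z ↦ 2·1·5·4 = 40
Sum: F(6, 5, 4) = (-60) + (-72) + (-25) + (40) = -117.
Reducing mod 7: -117 ≡ 2 (mod 7).
Since F(a, b, c) ≡ 2 ≠ 0 (mod 7), P does NOT lie on the curve.


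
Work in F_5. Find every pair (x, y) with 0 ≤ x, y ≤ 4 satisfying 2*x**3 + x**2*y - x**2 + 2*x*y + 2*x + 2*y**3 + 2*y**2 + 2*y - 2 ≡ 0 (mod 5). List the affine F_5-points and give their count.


Affine F_5-points: {(1, 1), (1, 2), (3, 1)}; count = 3.

For each of the 25 pairs (x, y) ∈ F_5², evaluate f(x, y) mod 5. Record the zeros.
  x = 0: [0↦3, 1↦4, 2↦1, 3↦1, 4↦1]  zeros at y ∈ ∅
  x = 1: [0↦1, 1↦0, 2↦0, 3↦3, 4↦1]  zeros at y ∈ {1, 2}
  x = 2: [0↦4, 1↦3, 2↦3, 3↦1, 4↦4]  zeros at y ∈ ∅
  x = 3: [0↦4, 1↦0, 2↦2, 3↦2, 4↦2]  zeros at y ∈ {1}
  x = 4: [0↦3, 1↦3, 2↦4, 3↦3, 4↦2]  zeros at y ∈ ∅
Collecting zeros: affine points = {(1, 1), (1, 2), (3, 1)}.
Total count |C(F_5)_aff| = 3.


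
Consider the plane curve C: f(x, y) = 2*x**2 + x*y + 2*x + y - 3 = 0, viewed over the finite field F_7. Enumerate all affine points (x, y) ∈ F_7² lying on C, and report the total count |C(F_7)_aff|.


Affine F_7-points: {(0, 3), (1, 3), (2, 4), (3, 0), (4, 1), (5, 1)}; count = 6.

For each of the 49 pairs (x, y) ∈ F_7², evaluate f(x, y) mod 7. Record the zeros.
  x = 0: [0↦4, 1↦5, 2↦6, 3↦0, 4↦1, 5↦2, 6↦3]  zeros at y ∈ {3}
  x = 1: [0↦1, 1↦3, 2↦5, 3↦0, 4↦2, 5↦4, 6↦6]  zeros at y ∈ {3}
  x = 2: [0↦2, 1↦5, 2↦1, 3↦4, 4↦0, 5↦3, 6↦6]  zeros at y ∈ {4}
  x = 3: [0↦0, 1↦4, 2↦1, 3↦5, 4↦2, 5↦6, 6↦3]  zeros at y ∈ {0}
  x = 4: [0↦2, 1↦0, 2↦5, 3↦3, 4↦1, 5↦6, 6↦4]  zeros at y ∈ {1}
  x = 5: [0↦1, 1↦0, 2↦6, 3↦5, 4↦4, 5↦3, 6↦2]  zeros at y ∈ {1}
  x = 6: [0↦4, 1↦4, 2↦4, 3↦4, 4↦4, 5↦4, 6↦4]  zeros at y ∈ ∅
Collecting zeros: affine points = {(0, 3), (1, 3), (2, 4), (3, 0), (4, 1), (5, 1)}.
Total count |C(F_7)_aff| = 6.


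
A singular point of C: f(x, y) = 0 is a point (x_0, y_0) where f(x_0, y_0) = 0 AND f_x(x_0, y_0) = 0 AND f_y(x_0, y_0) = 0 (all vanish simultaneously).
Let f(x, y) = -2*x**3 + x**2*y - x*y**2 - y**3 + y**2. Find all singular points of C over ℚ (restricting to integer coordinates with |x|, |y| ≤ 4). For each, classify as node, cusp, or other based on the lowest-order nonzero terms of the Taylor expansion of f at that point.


Singular points: {(0, 0)}; classification: cusp.

Compute partial derivatives:
  f_x = -6*x**2 + 2*x*y - y**2.
  f_y = x**2 - 2*x*y - 3*y**2 + 2*y.
Scan x_0 ∈ {−4, ..., 4}. For each x_0, f_y(x_0, y) is a polynomial in y; find its integer roots y ∈ {−4, ..., 4}, then test f_x and f at those candidates.
  x = -4: f_y(-4, y) = -3*y**2 + 10*y + 16; no integer root y with |y| ≤ 4.
  x = -3: f_y(-3, y) = -3*y**2 + 8*y + 9; no integer root y with |y| ≤ 4.
  x = -2: f_y(-2, y) = -3*y**2 + 6*y + 4; no integer root y with |y| ≤ 4.
  x = -1: f_y(-1, y) = -3*y**2 + 4*y + 1; no integer root y with |y| ≤ 4.
  x = 0: f_y(0, y) = -3*y**2 + 2*y; vanishes at y ∈ {0}. (0, 0): f_x = 0, f = 0 — SINGULAR.
  x = 1: f_y(1, y) = 1 - 3*y**2; no integer root y with |y| ≤ 4.
  x = 2: f_y(2, y) = -3*y**2 - 2*y + 4; no integer root y with |y| ≤ 4.
  x = 3: f_y(3, y) = -3*y**2 - 4*y + 9; no integer root y with |y| ≤ 4.
  x = 4: f_y(4, y) = -3*y**2 - 6*y + 16; no integer root y with |y| ≤ 4.
Only singular point on the grid: (0, 0).
Classify: substitute x = 0 + u, y = 0 + v and expand: f = -2*u**3 + u**2*v - u*v**2 - v**3 + v**2.
No constant or linear terms (consistent with a singular point). Quadratic part: v**2. Cubic part: -2*u**3 + u**2*v - u*v**2 - v**3.
The quadratic part v**2 is a perfect square, so there is a single (double) tangent line v = 0, i.e. y = 0. Restricting the cubic part to that line (v = 0) leaves -2*u**3 ≠ 0, so f is not divisible by v and the branch is v² ≈ 2*u**3 to lowest order — this is a cusp.
Classification: cusp.


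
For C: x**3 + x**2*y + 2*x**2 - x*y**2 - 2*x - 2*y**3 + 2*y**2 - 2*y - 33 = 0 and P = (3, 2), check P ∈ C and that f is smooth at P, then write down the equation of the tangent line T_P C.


Tangent line at P: 45*x - 21*y - 93 = 0.

Step 1: f(3, 2) = 0, so P lies on C.
Step 2: partial derivatives
  f_x(x, y) = 3*x**2 + 2*x*y + 4*x - y**2 - 2, f_y(x, y) = x**2 - 2*x*y - 6*y**2 + 4*y - 2.
  f_x(P) = 45, f_y(P) = -21 (gradient nonzero, so P is smooth).
Step 3: tangent line at P: 45·(x − 3) + -21·(y − 2) = 0.
Expanding: 45*x - 21*y - 93 = 0.


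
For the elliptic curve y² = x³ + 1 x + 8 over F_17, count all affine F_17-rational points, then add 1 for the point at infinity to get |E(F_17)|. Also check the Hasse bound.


Affine points = {(0, 5), (0, 12), (2, 1), (2, 16), (3, 2), (3, 15), (4, 5), (4, 12), (5, 6), (5, 11), (6, 3), (6, 14), (7, 1), (7, 16), (8, 1), (8, 16), (9, 7), (9, 10), (10, 7), (10, 10), (13, 5), (13, 12), (15, 7), (15, 10)}; affine count = 24; |E(F_17)| = 25.

Discriminant check: Δ ∝ 4a³ + 27b² = 4·1³ + 27·8² = 4·1 + 27·64 ≡ 15 (mod 17). Nonzero ⇒ E is nonsingular.
For each x ∈ F_17, compute rhs = x³ + 1·x + 8 mod 17, then count y ∈ F_17 with y² ≡ rhs.
  x = 0: rhs = 8, matching y values: 5, 12 (2 points).
  x = 1: rhs = 10, matching y values: none (0 points).
  x = 2: rhs = 1, matching y values: 1, 16 (2 points).
  x = 3: rhs = 4, matching y values: 2, 15 (2 points).
  x = 4: rhs = 8, matching y values: 5, 12 (2 points).
  x = 5: rhs = 2, matching y values: 6, 11 (2 points).
  x = 6: rhs = 9, matching y values: 3, 14 (2 points).
  x = 7: rhs = 1, matching y values: 1, 16 (2 points).
  x = 8: rhs = 1, matching y values: 1, 16 (2 points).
  x = 9: rhs = 15, matching y values: 7, 10 (2 points).
  x = 10: rhs = 15, matching y values: 7, 10 (2 points).
  x = 11: rhs = 7, matching y values: none (0 points).
  x = 12: rhs = 14, matching y values: none (0 points).
  x = 13: rhs = 8, matching y values: 5, 12 (2 points).
  x = 14: rhs = 12, matching y values: none (0 points).
  x = 15: rhs = 15, matching y values: 7, 10 (2 points).
  x = 16: rhs = 6, matching y values: none (0 points).
Total affine count: 24.
Full point count |E(F_17)| = 24 + 1 = 25.
Hasse bound: |25 − (17+1)| = |7| = 7 ≤ 2√17 ≈ 8.2462 ✓.


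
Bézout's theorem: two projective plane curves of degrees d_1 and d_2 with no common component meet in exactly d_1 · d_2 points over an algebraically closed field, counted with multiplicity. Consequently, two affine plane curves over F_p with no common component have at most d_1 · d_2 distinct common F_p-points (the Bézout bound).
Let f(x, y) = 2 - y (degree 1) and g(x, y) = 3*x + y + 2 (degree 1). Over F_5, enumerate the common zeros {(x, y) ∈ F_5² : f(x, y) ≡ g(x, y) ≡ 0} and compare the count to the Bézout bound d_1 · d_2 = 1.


Common zeros: {(2, 2)}; count = 1; Bézout bound = 1.

deg(f) = 1, deg(g) = 1, so Bézout bound = 1.
Scan x ∈ F_5. For each x, list the y ∈ F_5 with f(x, y) ≡ 0 and those with g(x, y) ≡ 0 (mod 5); the common zeros in that column are the intersection.
  x = 0: f ≡ 0 at y ∈ {2}; g ≡ 0 at y ∈ {3}; common: ∅.
  x = 1: f ≡ 0 at y ∈ {2}; g ≡ 0 at y ∈ {0}; common: ∅.
  x = 2: f ≡ 0 at y ∈ {2}; g ≡ 0 at y ∈ {2}; common: {2}.
  x = 3: f ≡ 0 at y ∈ {2}; g ≡ 0 at y ∈ {4}; common: ∅.
  x = 4: f ≡ 0 at y ∈ {2}; g ≡ 0 at y ∈ {1}; common: ∅.
Collecting: common zeros = {(2, 2)}, so the count is 1.
Comparison with the Bézout bound: 1 ≤ 1 = deg(f)·deg(g), as expected for curves with no common component (the bound is attained).


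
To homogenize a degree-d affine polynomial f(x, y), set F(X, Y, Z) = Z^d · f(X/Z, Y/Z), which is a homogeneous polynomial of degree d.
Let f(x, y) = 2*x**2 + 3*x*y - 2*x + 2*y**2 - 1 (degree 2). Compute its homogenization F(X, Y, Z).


F(X, Y, Z) = 2*X**2 + 3*X*Y - 2*X*Z + 2*Y**2 - Z**2

deg(f) = 2.
Substitute x = X/Z, y = Y/Z into f, then multiply by Z^2.
  monomial 2·x^2·y^0 ↦ 2·X^2·Y^0·Z^0.
  monomial 3·x^1·y^1 ↦ 3·X^1·Y^1·Z^0.
  monomial -2·x^1·y^0 ↦ -2·X^1·Y^0·Z^1.
  monomial 2·x^0·y^2 ↦ 2·X^0·Y^2·Z^0.
  monomial -1·x^0·y^0 ↦ -1·X^0·Y^0·Z^2.
Collecting: F(X, Y, Z) = 2*X**2 + 3*X*Y - 2*X*Z + 2*Y**2 - Z**2.


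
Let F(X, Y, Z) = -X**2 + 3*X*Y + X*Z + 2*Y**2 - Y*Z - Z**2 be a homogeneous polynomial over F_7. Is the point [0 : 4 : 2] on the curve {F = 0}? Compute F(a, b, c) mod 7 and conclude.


F(0,4,2) ≡ 6 (mod 7); P is NOT on the curve.

Evaluate F(0, 4, 2) term-by-term (mod 7).
  -X**2 ↦ -1·0·1·1 = 0
  3*X*Y ↦ 3·0·4·1 = 0
  X*Z ↦ 1·0·1·2 = 0
  2*Y**2 ↦ 2·1·16·1 = 32
  -Y*Z ↦ -1·1·4·2 = -8
  -Z**2 ↦ -1·1·1·4 = -4
Sum: F(0, 4, 2) = (0) + (0) + (0) + (32) + (-8) + (-4) = 20.
Reducing mod 7: 20 ≡ 6 (mod 7).
Since F(a, b, c) ≡ 6 ≠ 0 (mod 7), P does NOT lie on the curve.


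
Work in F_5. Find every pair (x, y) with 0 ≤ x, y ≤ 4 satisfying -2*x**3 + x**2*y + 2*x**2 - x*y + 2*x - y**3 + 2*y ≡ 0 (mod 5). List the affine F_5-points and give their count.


Affine F_5-points: {(0, 0), (3, 0), (4, 1)}; count = 3.

For each of the 25 pairs (x, y) ∈ F_5², evaluate f(x, y) mod 5. Record the zeros.
  x = 0: [0↦0, 1↦1, 2↦1, 3↦4, 4↦4]  zeros at y ∈ {0}
  x = 1: [0↦2, 1↦3, 2↦3, 3↦1, 4↦1]  zeros at y ∈ ∅
  x = 2: [0↦1, 1↦4, 2↦1, 3↦1, 4↦3]  zeros at y ∈ ∅
  x = 3: [0↦0, 1↦2, 2↦3, 3↦2, 4↦3]  zeros at y ∈ {0}
  x = 4: [0↦2, 1↦0, 2↦2, 3↦2, 4↦4]  zeros at y ∈ {1}
Collecting zeros: affine points = {(0, 0), (3, 0), (4, 1)}.
Total count |C(F_5)_aff| = 3.


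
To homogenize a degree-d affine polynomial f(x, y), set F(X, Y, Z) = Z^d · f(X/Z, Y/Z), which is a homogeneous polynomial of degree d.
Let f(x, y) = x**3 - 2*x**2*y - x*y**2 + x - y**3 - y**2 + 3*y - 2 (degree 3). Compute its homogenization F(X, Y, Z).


F(X, Y, Z) = X**3 - 2*X**2*Y - X*Y**2 + X*Z**2 - Y**3 - Y**2*Z + 3*Y*Z**2 - 2*Z**3

deg(f) = 3.
Substitute x = X/Z, y = Y/Z into f, then multiply by Z^3.
  monomial 1·x^3·y^0 ↦ 1·X^3·Y^0·Z^0.
  monomial -2·x^2·y^1 ↦ -2·X^2·Y^1·Z^0.
  monomial -1·x^1·y^2 ↦ -1·X^1·Y^2·Z^0.
  monomial 1·x^1·y^0 ↦ 1·X^1·Y^0·Z^2.
  monomial -1·x^0·y^3 ↦ -1·X^0·Y^3·Z^0.
  monomial -1·x^0·y^2 ↦ -1·X^0·Y^2·Z^1.
  monomial 3·x^0·y^1 ↦ 3·X^0·Y^1·Z^2.
  monomial -2·x^0·y^0 ↦ -2·X^0·Y^0·Z^3.
Collecting: F(X, Y, Z) = X**3 - 2*X**2*Y - X*Y**2 + X*Z**2 - Y**3 - Y**2*Z + 3*Y*Z**2 - 2*Z**3.


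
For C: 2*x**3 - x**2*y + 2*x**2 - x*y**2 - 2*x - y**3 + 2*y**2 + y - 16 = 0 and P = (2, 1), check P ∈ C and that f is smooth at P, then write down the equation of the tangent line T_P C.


Tangent line at P: 25*x - 6*y - 44 = 0.

Step 1: f(2, 1) = 0, so P lies on C.
Step 2: partial derivatives
  f_x(x, y) = 6*x**2 - 2*x*y + 4*x - y**2 - 2, f_y(x, y) = -x**2 - 2*x*y - 3*y**2 + 4*y + 1.
  f_x(P) = 25, f_y(P) = -6 (gradient nonzero, so P is smooth).
Step 3: tangent line at P: 25·(x − 2) + -6·(y − 1) = 0.
Expanding: 25*x - 6*y - 44 = 0.


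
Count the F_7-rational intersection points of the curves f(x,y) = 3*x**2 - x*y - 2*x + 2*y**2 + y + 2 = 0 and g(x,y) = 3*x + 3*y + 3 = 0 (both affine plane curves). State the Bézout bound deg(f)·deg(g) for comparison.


Common zeros: {(3, 3), (6, 0)}; count = 2; Bézout bound = 2.

deg(f) = 2, deg(g) = 1, so Bézout bound = 2.
Scan x ∈ F_7. For each x, list the y ∈ F_7 with f(x, y) ≡ 0 and those with g(x, y) ≡ 0 (mod 7); the common zeros in that column are the intersection.
  x = 0: f ≡ 0 at y ∈ ∅; g ≡ 0 at y ∈ {6}; common: ∅.
  x = 1: f ≡ 0 at y ∈ {3, 4}; g ≡ 0 at y ∈ {5}; common: ∅.
  x = 2: f ≡ 0 at y ∈ ∅; g ≡ 0 at y ∈ {4}; common: ∅.
  x = 3: f ≡ 0 at y ∈ {3, 5}; g ≡ 0 at y ∈ {3}; common: {3}.
  x = 4: f ≡ 0 at y ∈ {0, 5}; g ≡ 0 at y ∈ {2}; common: ∅.
  x = 5: f ≡ 0 at y ∈ ∅; g ≡ 0 at y ∈ {1}; common: ∅.
  x = 6: f ≡ 0 at y ∈ {0, 6}; g ≡ 0 at y ∈ {0}; common: {0}.
Collecting: common zeros = {(3, 3), (6, 0)}, so the count is 2.
Comparison with the Bézout bound: 2 ≤ 2 = deg(f)·deg(g), as expected for curves with no common component (the bound is attained).


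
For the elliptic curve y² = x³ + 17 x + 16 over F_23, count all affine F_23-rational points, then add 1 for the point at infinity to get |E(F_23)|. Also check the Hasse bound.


Affine points = {(0, 4), (0, 19), (2, 9), (2, 14), (3, 5), (3, 18), (6, 9), (6, 14), (7, 8), (7, 15), (9, 1), (9, 22), (10, 6), (10, 17), (11, 4), (11, 19), (12, 4), (12, 19), (14, 10), (14, 13), (15, 9), (15, 14), (18, 6), (18, 17)}; affine count = 24; |E(F_23)| = 25.

Discriminant check: Δ ∝ 4a³ + 27b² = 4·17³ + 27·16² = 4·4913 + 27·256 ≡ 22 (mod 23). Nonzero ⇒ E is nonsingular.
For each x ∈ F_23, compute rhs = x³ + 17·x + 16 mod 23, then count y ∈ F_23 with y² ≡ rhs.
  x = 0: rhs = 16, matching y values: 4, 19 (2 points).
  x = 1: rhs = 11, matching y values: none (0 points).
  x = 2: rhs = 12, matching y values: 9, 14 (2 points).
  x = 3: rhs = 2, matching y values: 5, 18 (2 points).
  x = 4: rhs = 10, matching y values: none (0 points).
  x = 5: rhs = 19, matching y values: none (0 points).
  x = 6: rhs = 12, matching y values: 9, 14 (2 points).
  x = 7: rhs = 18, matching y values: 8, 15 (2 points).
  x = 8: rhs = 20, matching y values: none (0 points).
  x = 9: rhs = 1, matching y values: 1, 22 (2 points).
  x = 10: rhs = 13, matching y values: 6, 17 (2 points).
  x = 11: rhs = 16, matching y values: 4, 19 (2 points).
  x = 12: rhs = 16, matching y values: 4, 19 (2 points).
  x = 13: rhs = 19, matching y values: none (0 points).
  x = 14: rhs = 8, matching y values: 10, 13 (2 points).
  x = 15: rhs = 12, matching y values: 9, 14 (2 points).
  x = 16: rhs = 14, matching y values: none (0 points).
  x = 17: rhs = 20, matching y values: none (0 points).
  x = 18: rhs = 13, matching y values: 6, 17 (2 points).
  x = 19: rhs = 22, matching y values: none (0 points).
  x = 20: rhs = 7, matching y values: none (0 points).
  x = 21: rhs = 20, matching y values: none (0 points).
  x = 22: rhs = 21, matching y values: none (0 points).
Total affine count: 24.
Full point count |E(F_23)| = 24 + 1 = 25.
Hasse bound: |25 − (23+1)| = |1| = 1 ≤ 2√23 ≈ 9.5917 ✓.


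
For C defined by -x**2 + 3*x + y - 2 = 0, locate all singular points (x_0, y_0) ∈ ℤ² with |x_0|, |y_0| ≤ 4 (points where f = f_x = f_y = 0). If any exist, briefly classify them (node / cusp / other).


No singular points in the scanned grid; C is smooth there.

Compute partial derivatives:
  f_x = 3 - 2*x.
  f_y = 1.
f_y = 1 is a nonzero constant, so f_y never vanishes: no point (x, y) can satisfy f = f_x = f_y = 0. In particular no (x, y) ∈ {−4, ..., 4}² is singular; the curve is smooth.


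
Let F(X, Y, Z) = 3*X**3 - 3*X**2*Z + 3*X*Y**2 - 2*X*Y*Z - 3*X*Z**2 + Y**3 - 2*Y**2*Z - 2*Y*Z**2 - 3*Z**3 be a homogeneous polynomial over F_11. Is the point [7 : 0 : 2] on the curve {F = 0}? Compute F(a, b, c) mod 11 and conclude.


F(7,0,2) ≡ 0 (mod 11); P is on the curve.

Evaluate F(7, 0, 2) term-by-term (mod 11).
  3*X**3 ↦ 3·343·1·1 = 1029
  -3*X**2*Z ↦ -3·49·1·2 = -294
  3*X*Y**2 ↦ 3·7·0·1 = 0
  -2*X*Y*Z ↦ -2·7·0·2 = 0
  -3*X*Z**2 ↦ -3·7·1·4 = -84
  Y**3 ↦ 1·1·0·1 = 0
  -2*Y**2*Z ↦ -2·1·0·2 = 0
  -2*Y*Z**2 ↦ -2·1·0·4 = 0
  -3*Z**3 ↦ -3·1·1·8 = -24
Sum: F(7, 0, 2) = (1029) + (-294) + (0) + (0) + (-84) + (0) + (0) + (0) + (-24) = 627.
Reducing mod 11: 627 ≡ 0 (mod 11).
Since F(a, b, c) ≡ 0 (mod 11), P lies on the curve.


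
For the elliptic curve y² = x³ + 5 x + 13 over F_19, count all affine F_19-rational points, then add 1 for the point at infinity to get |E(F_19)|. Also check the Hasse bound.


Affine points = {(1, 0), (3, 6), (3, 13), (5, 7), (5, 12), (7, 7), (7, 12), (15, 9), (15, 10), (16, 3), (16, 16), (18, 8), (18, 11)}; affine count = 13; |E(F_19)| = 14.

Discriminant check: Δ ∝ 4a³ + 27b² = 4·5³ + 27·13² = 4·125 + 27·169 ≡ 9 (mod 19). Nonzero ⇒ E is nonsingular.
For each x ∈ F_19, compute rhs = x³ + 5·x + 13 mod 19, then count y ∈ F_19 with y² ≡ rhs.
  x = 0: rhs = 13, matching y values: none (0 points).
  x = 1: rhs = 0, matching y values: 0 (1 points).
  x = 2: rhs = 12, matching y values: none (0 points).
  x = 3: rhs = 17, matching y values: 6, 13 (2 points).
  x = 4: rhs = 2, matching y values: none (0 points).
  x = 5: rhs = 11, matching y values: 7, 12 (2 points).
  x = 6: rhs = 12, matching y values: none (0 points).
  x = 7: rhs = 11, matching y values: 7, 12 (2 points).
  x = 8: rhs = 14, matching y values: none (0 points).
  x = 9: rhs = 8, matching y values: none (0 points).
  x = 10: rhs = 18, matching y values: none (0 points).
  x = 11: rhs = 12, matching y values: none (0 points).
  x = 12: rhs = 15, matching y values: none (0 points).
  x = 13: rhs = 14, matching y values: none (0 points).
  x = 14: rhs = 15, matching y values: none (0 points).
  x = 15: rhs = 5, matching y values: 9, 10 (2 points).
  x = 16: rhs = 9, matching y values: 3, 16 (2 points).
  x = 17: rhs = 14, matching y values: none (0 points).
  x = 18: rhs = 7, matching y values: 8, 11 (2 points).
Total affine count: 13.
Full point count |E(F_19)| = 13 + 1 = 14.
Hasse bound: |14 − (19+1)| = |-6| = 6 ≤ 2√19 ≈ 8.7178 ✓.


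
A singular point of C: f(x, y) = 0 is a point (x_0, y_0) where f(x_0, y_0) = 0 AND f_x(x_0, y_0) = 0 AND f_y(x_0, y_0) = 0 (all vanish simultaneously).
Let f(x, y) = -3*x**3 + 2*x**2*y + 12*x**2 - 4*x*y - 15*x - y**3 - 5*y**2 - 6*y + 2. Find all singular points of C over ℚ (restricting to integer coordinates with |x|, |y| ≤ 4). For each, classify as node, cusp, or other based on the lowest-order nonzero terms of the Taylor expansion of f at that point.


Singular points: {(1, -2)}; classification: node.

Compute partial derivatives:
  f_x = -9*x**2 + 4*x*y + 24*x - 4*y - 15.
  f_y = 2*x**2 - 4*x - 3*y**2 - 10*y - 6.
Scan x_0 ∈ {−4, ..., 4}. For each x_0, f_y(x_0, y) is a polynomial in y; find its integer roots y ∈ {−4, ..., 4}, then test f_x and f at those candidates.
  x = -4: f_y(-4, y) = -3*y**2 - 10*y + 42; no integer root y with |y| ≤ 4.
  x = -3: f_y(-3, y) = -3*y**2 - 10*y + 24; no integer root y with |y| ≤ 4.
  x = -2: f_y(-2, y) = -3*y**2 - 10*y + 10; no integer root y with |y| ≤ 4.
  x = -1: f_y(-1, y) = -3*y**2 - 10*y; vanishes at y ∈ {0}. (-1, 0): f_x = -48 ≠ 0.
  x = 0: f_y(0, y) = -3*y**2 - 10*y - 6; no integer root y with |y| ≤ 4.
  x = 1: f_y(1, y) = -3*y**2 - 10*y - 8; vanishes at y ∈ {-2}. (1, -2): f_x = 0, f = 0 — SINGULAR.
  x = 2: f_y(2, y) = -3*y**2 - 10*y - 6; no integer root y with |y| ≤ 4.
  x = 3: f_y(3, y) = -3*y**2 - 10*y; vanishes at y ∈ {0}. (3, 0): f_x = -24 ≠ 0.
  x = 4: f_y(4, y) = -3*y**2 - 10*y + 10; no integer root y with |y| ≤ 4.
Only singular point on the grid: (1, -2).
Classify: substitute x = 1 + u, y = -2 + v and expand: f = -3*u**3 + 2*u**2*v - u**2 - v**3 + v**2.
No constant or linear terms (consistent with a singular point). Quadratic part: -u**2 + v**2. Cubic part: -3*u**3 + 2*u**2*v - v**3.
The quadratic part v**2 - u**2 = (v − u)(v + u) splits into two distinct linear factors, so there are two distinct tangent lines y − -2 = ±(x − 1) — this is a node (ordinary double point).
Classification: node.


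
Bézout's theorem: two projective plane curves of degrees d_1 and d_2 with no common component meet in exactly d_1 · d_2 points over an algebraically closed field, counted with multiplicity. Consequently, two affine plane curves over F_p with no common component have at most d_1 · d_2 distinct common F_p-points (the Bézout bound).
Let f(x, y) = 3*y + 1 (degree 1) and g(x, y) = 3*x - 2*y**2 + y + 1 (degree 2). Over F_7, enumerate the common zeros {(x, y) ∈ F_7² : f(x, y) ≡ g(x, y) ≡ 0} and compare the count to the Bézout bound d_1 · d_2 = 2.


Common zeros: {(4, 2)}; count = 1; Bézout bound = 2.

deg(f) = 1, deg(g) = 2, so Bézout bound = 2.
Scan x ∈ F_7. For each x, list the y ∈ F_7 with f(x, y) ≡ 0 and those with g(x, y) ≡ 0 (mod 7); the common zeros in that column are the intersection.
  x = 0: f ≡ 0 at y ∈ {2}; g ≡ 0 at y ∈ {1, 3}; common: ∅.
  x = 1: f ≡ 0 at y ∈ {2}; g ≡ 0 at y ∈ ∅; common: ∅.
  x = 2: f ≡ 0 at y ∈ {2}; g ≡ 0 at y ∈ {0, 4}; common: ∅.
  x = 3: f ≡ 0 at y ∈ {2}; g ≡ 0 at y ∈ {5, 6}; common: ∅.
  x = 4: f ≡ 0 at y ∈ {2}; g ≡ 0 at y ∈ {2}; common: {2}.
  x = 5: f ≡ 0 at y ∈ {2}; g ≡ 0 at y ∈ ∅; common: ∅.
  x = 6: f ≡ 0 at y ∈ {2}; g ≡ 0 at y ∈ ∅; common: ∅.
Collecting: common zeros = {(4, 2)}, so the count is 1.
Comparison with the Bézout bound: 1 ≤ 2 = deg(f)·deg(g), as expected for curves with no common component (the affine F_7-count falls short of the bound because intersections may lie at infinity, over extension fields, or carry multiplicity).


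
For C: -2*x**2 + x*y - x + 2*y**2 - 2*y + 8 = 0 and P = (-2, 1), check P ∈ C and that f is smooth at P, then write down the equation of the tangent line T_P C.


Tangent line at P: 8*x + 16 = 0.

Step 1: f(-2, 1) = 0, so P lies on C.
Step 2: partial derivatives
  f_x(x, y) = -4*x + y - 1, f_y(x, y) = x + 4*y - 2.
  f_x(P) = 8, f_y(P) = 0 (gradient nonzero, so P is smooth).
Step 3: tangent line at P: 8·(x − -2) + 0·(y − 1) = 0.
Expanding: 8*x + 16 = 0.


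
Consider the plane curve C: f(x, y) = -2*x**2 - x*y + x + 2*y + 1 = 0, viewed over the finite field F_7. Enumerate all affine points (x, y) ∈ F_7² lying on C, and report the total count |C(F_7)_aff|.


Affine F_7-points: {(0, 3), (1, 0), (3, 0), (4, 4), (5, 4), (6, 3)}; count = 6.

For each of the 49 pairs (x, y) ∈ F_7², evaluate f(x, y) mod 7. Record the zeros.
  x = 0: [0↦1, 1↦3, 2↦5, 3↦0, 4↦2, 5↦4, 6↦6]  zeros at y ∈ {3}
  x = 1: [0↦0, 1↦1, 2↦2, 3↦3, 4↦4, 5↦5, 6↦6]  zeros at y ∈ {0}
  x = 2: [0↦2, 1↦2, 2↦2, 3↦2, 4↦2, 5↦2, 6↦2]  zeros at y ∈ ∅
  x = 3: [0↦0, 1↦6, 2↦5, 3↦4, 4↦3, 5↦2, 6↦1]  zeros at y ∈ {0}
  x = 4: [0↦1, 1↦6, 2↦4, 3↦2, 4↦0, 5↦5, 6↦3]  zeros at y ∈ {4}
  x = 5: [0↦5, 1↦2, 2↦6, 3↦3, 4↦0, 5↦4, 6↦1]  zeros at y ∈ {4}
  x = 6: [0↦5, 1↦1, 2↦4, 3↦0, 4↦3, 5↦6, 6↦2]  zeros at y ∈ {3}
Collecting zeros: affine points = {(0, 3), (1, 0), (3, 0), (4, 4), (5, 4), (6, 3)}.
Total count |C(F_7)_aff| = 6.
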